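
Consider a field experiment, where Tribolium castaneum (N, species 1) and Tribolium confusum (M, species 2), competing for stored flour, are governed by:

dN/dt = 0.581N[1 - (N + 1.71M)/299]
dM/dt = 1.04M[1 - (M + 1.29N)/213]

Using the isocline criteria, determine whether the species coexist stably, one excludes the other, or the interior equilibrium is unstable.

unstable coexistence (outcome depends on initial conditions)

Compare the nullcline intercepts: K1/α12 = 299/1.71 = 175 < K2 = 213; K2/α21 = 213/1.29 = 165 < K1 = 299.
Since both are reversed, neither can invade when rare; the interior point is a saddle.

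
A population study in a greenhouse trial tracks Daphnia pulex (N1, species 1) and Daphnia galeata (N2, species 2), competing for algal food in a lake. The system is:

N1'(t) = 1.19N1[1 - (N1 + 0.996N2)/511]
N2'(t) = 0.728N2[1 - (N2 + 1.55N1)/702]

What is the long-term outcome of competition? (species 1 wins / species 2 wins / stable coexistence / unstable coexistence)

unstable coexistence (outcome depends on initial conditions)

Compare the nullcline intercepts: K1/α12 = 511/0.996 = 513 < K2 = 702; K2/α21 = 702/1.55 = 453 < K1 = 511.
Since both are reversed, neither can invade when rare; the interior point is a saddle.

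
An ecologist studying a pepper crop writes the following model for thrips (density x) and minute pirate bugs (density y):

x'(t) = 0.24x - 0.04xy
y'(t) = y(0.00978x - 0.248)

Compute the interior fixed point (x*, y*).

x* ≈ 25.4, y* ≈ 6

Set dy/dt = 0 with y > 0: 0.00978x - 0.248 = 0, so x* = 0.248/0.00978 = 25.4.
Set dx/dt = 0 with x > 0: 0.24 - 0.04y = 0, so y* = 0.24/0.04 = 6.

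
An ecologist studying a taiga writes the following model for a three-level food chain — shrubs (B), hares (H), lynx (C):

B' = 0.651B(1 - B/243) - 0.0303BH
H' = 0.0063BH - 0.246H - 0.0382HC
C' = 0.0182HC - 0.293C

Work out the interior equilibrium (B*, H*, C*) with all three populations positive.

B* ≈ 60.9, H* ≈ 16.1, C* ≈ 3.61

From dC/dt = 0: 0.0182H* = 0.293, so H* = 16.1.
From dB/dt = 0: 0.651(1 - B*/243) = 0.0303·16.1, giving B* = 243·(1 - 0.749) = 60.9.
From dH/dt = 0: 0.0063·60.9 - 0.246 = 0.0382C*, so C* = 0.138/0.0382 = 3.61.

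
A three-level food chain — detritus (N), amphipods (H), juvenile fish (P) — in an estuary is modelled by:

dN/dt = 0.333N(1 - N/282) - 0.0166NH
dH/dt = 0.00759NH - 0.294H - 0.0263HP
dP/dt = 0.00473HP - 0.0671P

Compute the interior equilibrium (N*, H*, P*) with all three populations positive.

From dP/dt = 0: 0.00473H* = 0.0671, so H* = 14.2.
From dN/dt = 0: 0.333(1 - N*/282) = 0.0166·14.2, giving N* = 282·(1 - 0.707) = 82.6.
From dH/dt = 0: 0.00759·82.6 - 0.294 = 0.0263P*, so P* = 0.333/0.0263 = 12.7.

N* ≈ 82.6, H* ≈ 14.2, P* ≈ 12.7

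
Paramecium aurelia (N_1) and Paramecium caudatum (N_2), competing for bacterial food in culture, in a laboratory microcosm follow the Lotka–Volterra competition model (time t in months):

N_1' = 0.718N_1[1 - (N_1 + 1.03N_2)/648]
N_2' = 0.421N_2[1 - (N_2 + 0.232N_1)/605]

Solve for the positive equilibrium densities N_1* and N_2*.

Setting both brackets to zero gives the nullclines N_1 + 1.03N_2 = 648 and 0.232N_1 + N_2 = 605.
Substituting N_2 = 605 - 0.232N_1 into the first: N_1(1 - 1.03·0.232) = 648 - 1.03·605.
So N_1* = 24.9/0.761 = 32.7, and then N_2* = 605 - 0.232·32.7 = 597.

N_1* ≈ 32.7, N_2* ≈ 597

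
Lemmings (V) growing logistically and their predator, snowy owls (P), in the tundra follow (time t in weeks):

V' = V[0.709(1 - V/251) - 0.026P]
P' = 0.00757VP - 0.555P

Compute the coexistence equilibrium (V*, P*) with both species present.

From dP/dt = 0 with P > 0: 0.00757V* = 0.555, so V* = 73.3.
Substitute into dV/dt = 0: 0.709(1 - 73.3/251) = 0.026P*.
The bracket is 0.708, giving P* = 0.502/0.026 = 19.3.

V* ≈ 73.3, P* ≈ 19.3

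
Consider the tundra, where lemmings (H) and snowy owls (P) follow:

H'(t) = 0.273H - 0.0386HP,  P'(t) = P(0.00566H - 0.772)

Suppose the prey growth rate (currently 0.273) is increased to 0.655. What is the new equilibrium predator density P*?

At the interior fixed point, setting dH/dt = 0 with H > 0 fixes P* = (prey growth rate)/(HP coefficient) — independent of the other coefficients.
With the change, P* = 0.655/0.0386 = 17; it rises from 7.07.

P* ≈ 17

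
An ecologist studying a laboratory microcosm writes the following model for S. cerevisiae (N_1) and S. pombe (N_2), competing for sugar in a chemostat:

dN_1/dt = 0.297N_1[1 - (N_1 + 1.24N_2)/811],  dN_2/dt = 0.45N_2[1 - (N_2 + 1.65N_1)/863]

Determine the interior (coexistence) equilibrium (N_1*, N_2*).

Setting both brackets to zero gives the nullclines N_1 + 1.24N_2 = 811 and 1.65N_1 + N_2 = 863.
Substituting N_2 = 863 - 1.65N_1 into the first: N_1(1 - 1.24·1.65) = 811 - 1.24·863.
So N_1* = -259/-1.05 = 248, and then N_2* = 863 - 1.65·248 = 454.

N_1* ≈ 248, N_2* ≈ 454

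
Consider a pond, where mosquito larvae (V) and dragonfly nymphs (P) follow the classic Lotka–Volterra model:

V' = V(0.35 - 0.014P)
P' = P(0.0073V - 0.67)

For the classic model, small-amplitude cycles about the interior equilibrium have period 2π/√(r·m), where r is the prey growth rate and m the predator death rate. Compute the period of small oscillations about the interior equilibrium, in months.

Here r = 0.35 and m = 0.67, so r·m = 0.234.
ω = √0.234 = 0.484 per month, hence T = 2π/ω ≈ 13 months.

T ≈ 13 months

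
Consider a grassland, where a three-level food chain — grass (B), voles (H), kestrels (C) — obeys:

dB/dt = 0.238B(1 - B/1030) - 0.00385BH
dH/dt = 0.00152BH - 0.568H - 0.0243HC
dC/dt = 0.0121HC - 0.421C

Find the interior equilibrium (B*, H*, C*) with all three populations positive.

B* ≈ 450, H* ≈ 34.8, C* ≈ 4.79

From dC/dt = 0: 0.0121H* = 0.421, so H* = 34.8.
From dB/dt = 0: 0.238(1 - B*/1030) = 0.00385·34.8, giving B* = 1030·(1 - 0.563) = 450.
From dH/dt = 0: 0.00152·450 - 0.568 = 0.0243C*, so C* = 0.116/0.0243 = 4.79.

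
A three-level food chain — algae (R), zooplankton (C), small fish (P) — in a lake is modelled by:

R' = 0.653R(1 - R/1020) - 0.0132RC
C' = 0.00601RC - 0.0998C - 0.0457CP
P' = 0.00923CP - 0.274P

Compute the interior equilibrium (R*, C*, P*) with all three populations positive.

R* ≈ 408, C* ≈ 29.7, P* ≈ 51.5

From dP/dt = 0: 0.00923C* = 0.274, so C* = 29.7.
From dR/dt = 0: 0.653(1 - R*/1020) = 0.0132·29.7, giving R* = 1020·(1 - 0.6) = 408.
From dC/dt = 0: 0.00601·408 - 0.0998 = 0.0457P*, so P* = 2.35/0.0457 = 51.5.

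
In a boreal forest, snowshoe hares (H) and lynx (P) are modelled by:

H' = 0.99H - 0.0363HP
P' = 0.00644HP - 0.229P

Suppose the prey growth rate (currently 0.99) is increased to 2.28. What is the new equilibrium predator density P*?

P* ≈ 62.8

At the interior fixed point, setting dH/dt = 0 with H > 0 fixes P* = (prey growth rate)/(HP coefficient) — independent of the other coefficients.
With the change, P* = 2.28/0.0363 = 62.8; it rises from 27.3.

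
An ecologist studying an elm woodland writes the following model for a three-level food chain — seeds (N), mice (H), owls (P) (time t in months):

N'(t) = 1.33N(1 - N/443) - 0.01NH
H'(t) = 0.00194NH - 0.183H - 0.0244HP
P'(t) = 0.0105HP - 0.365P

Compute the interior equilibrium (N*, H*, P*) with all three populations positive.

From dP/dt = 0: 0.0105H* = 0.365, so H* = 34.8.
From dN/dt = 0: 1.33(1 - N*/443) = 0.01·34.8, giving N* = 443·(1 - 0.261) = 327.
From dH/dt = 0: 0.00194·327 - 0.183 = 0.0244P*, so P* = 0.452/0.0244 = 18.5.

N* ≈ 327, H* ≈ 34.8, P* ≈ 18.5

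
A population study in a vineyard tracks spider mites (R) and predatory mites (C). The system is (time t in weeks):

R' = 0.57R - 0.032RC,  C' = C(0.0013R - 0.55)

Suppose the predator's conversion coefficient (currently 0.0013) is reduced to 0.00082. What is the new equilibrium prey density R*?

R* ≈ 671

At the interior fixed point, setting dC/dt = 0 with C > 0 fixes R* = (predator death rate)/(RC coefficient) — independent of the other coefficients.
With the change, R* = 0.55/0.00082 = 671; it rises from 423.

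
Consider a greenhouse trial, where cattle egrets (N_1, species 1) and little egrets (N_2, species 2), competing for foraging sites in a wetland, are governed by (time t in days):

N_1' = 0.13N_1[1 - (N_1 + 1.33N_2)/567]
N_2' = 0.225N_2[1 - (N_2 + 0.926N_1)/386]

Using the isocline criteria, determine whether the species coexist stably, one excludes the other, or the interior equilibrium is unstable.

Compare the nullcline intercepts: K1/α12 = 567/1.33 = 426 > K2 = 386; K2/α21 = 386/0.926 = 417 < K1 = 567.
Since the inequalities point opposite ways, species 1 can invade but species 2 cannot.

species 1 excludes species 2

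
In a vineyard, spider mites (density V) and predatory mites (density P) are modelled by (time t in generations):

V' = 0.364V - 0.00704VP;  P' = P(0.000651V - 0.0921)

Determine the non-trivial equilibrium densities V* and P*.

V* ≈ 141, P* ≈ 51.7

Set dP/dt = 0 with P > 0: 0.000651V - 0.0921 = 0, so V* = 0.0921/0.000651 = 141.
Set dV/dt = 0 with V > 0: 0.364 - 0.00704P = 0, so P* = 0.364/0.00704 = 51.7.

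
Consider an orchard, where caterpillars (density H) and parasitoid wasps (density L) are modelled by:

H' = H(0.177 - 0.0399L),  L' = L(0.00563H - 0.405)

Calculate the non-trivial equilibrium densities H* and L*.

Set dL/dt = 0 with L > 0: 0.00563H - 0.405 = 0, so H* = 0.405/0.00563 = 71.9.
Set dH/dt = 0 with H > 0: 0.177 - 0.0399L = 0, so L* = 0.177/0.0399 = 4.44.

H* ≈ 71.9, L* ≈ 4.44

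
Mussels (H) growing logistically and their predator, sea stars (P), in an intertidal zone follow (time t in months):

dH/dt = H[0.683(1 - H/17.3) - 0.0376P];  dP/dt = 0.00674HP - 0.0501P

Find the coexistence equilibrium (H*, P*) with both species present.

From dP/dt = 0 with P > 0: 0.00674H* = 0.0501, so H* = 7.43.
Substitute into dH/dt = 0: 0.683(1 - 7.43/17.3) = 0.0376P*.
The bracket is 0.57, giving P* = 0.39/0.0376 = 10.4.

H* ≈ 7.43, P* ≈ 10.4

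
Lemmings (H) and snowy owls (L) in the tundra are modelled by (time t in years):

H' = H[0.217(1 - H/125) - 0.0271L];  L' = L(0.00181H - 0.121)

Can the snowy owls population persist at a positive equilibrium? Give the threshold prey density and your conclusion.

Threshold H = 66.9; K > 66.9, so yes, the predator persists.

The predator equation gives dL/dt > 0 only when H > 0.121/0.00181 = 66.9.
Without the predator, H → K = 125. Since 125 > 66.9, the predator can invade and persist.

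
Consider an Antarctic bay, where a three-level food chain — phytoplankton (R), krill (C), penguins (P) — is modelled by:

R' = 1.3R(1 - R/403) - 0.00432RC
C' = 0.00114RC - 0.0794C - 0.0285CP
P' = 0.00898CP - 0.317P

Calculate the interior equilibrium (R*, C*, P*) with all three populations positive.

R* ≈ 356, C* ≈ 35.3, P* ≈ 11.4

From dP/dt = 0: 0.00898C* = 0.317, so C* = 35.3.
From dR/dt = 0: 1.3(1 - R*/403) = 0.00432·35.3, giving R* = 403·(1 - 0.117) = 356.
From dC/dt = 0: 0.00114·356 - 0.0794 = 0.0285P*, so P* = 0.326/0.0285 = 11.4.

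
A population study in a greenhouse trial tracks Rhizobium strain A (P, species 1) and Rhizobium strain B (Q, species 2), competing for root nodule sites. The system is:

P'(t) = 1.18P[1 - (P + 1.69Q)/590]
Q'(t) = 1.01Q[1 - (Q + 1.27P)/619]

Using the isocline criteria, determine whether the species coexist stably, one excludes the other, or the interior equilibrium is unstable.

unstable coexistence (outcome depends on initial conditions)

Compare the nullcline intercepts: K1/α12 = 590/1.69 = 349 < K2 = 619; K2/α21 = 619/1.27 = 487 < K1 = 590.
Since both are reversed, neither can invade when rare; the interior point is a saddle.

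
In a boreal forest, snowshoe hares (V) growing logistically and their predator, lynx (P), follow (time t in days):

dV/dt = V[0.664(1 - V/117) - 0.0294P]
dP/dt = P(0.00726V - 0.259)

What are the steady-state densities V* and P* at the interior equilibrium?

V* ≈ 35.7, P* ≈ 15.7

From dP/dt = 0 with P > 0: 0.00726V* = 0.259, so V* = 35.7.
Substitute into dV/dt = 0: 0.664(1 - 35.7/117) = 0.0294P*.
The bracket is 0.695, giving P* = 0.462/0.0294 = 15.7.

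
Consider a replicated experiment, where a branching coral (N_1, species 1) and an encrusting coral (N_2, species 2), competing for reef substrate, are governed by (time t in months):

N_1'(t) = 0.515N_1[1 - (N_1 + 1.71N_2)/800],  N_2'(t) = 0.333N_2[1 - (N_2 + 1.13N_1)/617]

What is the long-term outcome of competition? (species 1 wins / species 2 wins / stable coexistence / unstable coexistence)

Compare the nullcline intercepts: K1/α12 = 800/1.71 = 468 < K2 = 617; K2/α21 = 617/1.13 = 546 < K1 = 800.
Since both are reversed, neither can invade when rare; the interior point is a saddle.

unstable coexistence (outcome depends on initial conditions)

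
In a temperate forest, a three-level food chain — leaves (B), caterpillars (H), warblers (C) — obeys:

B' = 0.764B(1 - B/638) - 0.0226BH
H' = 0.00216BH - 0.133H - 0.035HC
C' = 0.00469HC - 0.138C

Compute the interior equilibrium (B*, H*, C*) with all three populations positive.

B* ≈ 82.7, H* ≈ 29.4, C* ≈ 1.3

From dC/dt = 0: 0.00469H* = 0.138, so H* = 29.4.
From dB/dt = 0: 0.764(1 - B*/638) = 0.0226·29.4, giving B* = 638·(1 - 0.87) = 82.7.
From dH/dt = 0: 0.00216·82.7 - 0.133 = 0.035C*, so C* = 0.0456/0.035 = 1.3.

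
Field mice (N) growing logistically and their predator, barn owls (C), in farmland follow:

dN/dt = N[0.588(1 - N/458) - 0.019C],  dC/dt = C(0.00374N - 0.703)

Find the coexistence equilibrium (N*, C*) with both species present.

From dC/dt = 0 with C > 0: 0.00374N* = 0.703, so N* = 188.
Substitute into dN/dt = 0: 0.588(1 - 188/458) = 0.019C*.
The bracket is 0.59, giving C* = 0.347/0.019 = 18.2.

N* ≈ 188, C* ≈ 18.2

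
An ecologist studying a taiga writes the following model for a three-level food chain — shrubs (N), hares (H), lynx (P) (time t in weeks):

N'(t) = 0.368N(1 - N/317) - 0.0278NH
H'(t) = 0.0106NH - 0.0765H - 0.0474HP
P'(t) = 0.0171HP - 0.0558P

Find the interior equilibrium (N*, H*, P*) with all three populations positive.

N* ≈ 239, H* ≈ 3.26, P* ≈ 51.8

From dP/dt = 0: 0.0171H* = 0.0558, so H* = 3.26.
From dN/dt = 0: 0.368(1 - N*/317) = 0.0278·3.26, giving N* = 317·(1 - 0.247) = 239.
From dH/dt = 0: 0.0106·239 - 0.0765 = 0.0474P*, so P* = 2.46/0.0474 = 51.8.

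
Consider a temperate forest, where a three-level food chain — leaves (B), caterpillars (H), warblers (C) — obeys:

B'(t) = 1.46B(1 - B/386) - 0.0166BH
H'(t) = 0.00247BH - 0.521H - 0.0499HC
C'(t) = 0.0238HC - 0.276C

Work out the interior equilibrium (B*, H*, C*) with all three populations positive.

From dC/dt = 0: 0.0238H* = 0.276, so H* = 11.6.
From dB/dt = 0: 1.46(1 - B*/386) = 0.0166·11.6, giving B* = 386·(1 - 0.132) = 335.
From dH/dt = 0: 0.00247·335 - 0.521 = 0.0499C*, so C* = 0.307/0.0499 = 6.15.

B* ≈ 335, H* ≈ 11.6, C* ≈ 6.15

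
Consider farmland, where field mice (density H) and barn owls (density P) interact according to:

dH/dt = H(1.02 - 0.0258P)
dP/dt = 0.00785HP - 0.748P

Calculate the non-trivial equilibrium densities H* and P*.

H* ≈ 95.3, P* ≈ 39.5

Set dP/dt = 0 with P > 0: 0.00785H - 0.748 = 0, so H* = 0.748/0.00785 = 95.3.
Set dH/dt = 0 with H > 0: 1.02 - 0.0258P = 0, so P* = 1.02/0.0258 = 39.5.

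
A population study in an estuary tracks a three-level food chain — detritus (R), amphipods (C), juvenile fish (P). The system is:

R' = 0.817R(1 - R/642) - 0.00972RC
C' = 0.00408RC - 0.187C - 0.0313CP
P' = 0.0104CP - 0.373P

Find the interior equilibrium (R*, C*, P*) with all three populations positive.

R* ≈ 368, C* ≈ 35.9, P* ≈ 42

From dP/dt = 0: 0.0104C* = 0.373, so C* = 35.9.
From dR/dt = 0: 0.817(1 - R*/642) = 0.00972·35.9, giving R* = 642·(1 - 0.427) = 368.
From dC/dt = 0: 0.00408·368 - 0.187 = 0.0313P*, so P* = 1.31/0.0313 = 42.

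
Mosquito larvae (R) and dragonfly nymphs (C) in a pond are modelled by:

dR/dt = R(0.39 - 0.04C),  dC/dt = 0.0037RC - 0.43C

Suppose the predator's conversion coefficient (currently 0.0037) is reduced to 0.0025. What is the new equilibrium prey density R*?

R* ≈ 172

At the interior fixed point, setting dC/dt = 0 with C > 0 fixes R* = (predator death rate)/(RC coefficient) — independent of the other coefficients.
With the change, R* = 0.43/0.0025 = 172; it rises from 116.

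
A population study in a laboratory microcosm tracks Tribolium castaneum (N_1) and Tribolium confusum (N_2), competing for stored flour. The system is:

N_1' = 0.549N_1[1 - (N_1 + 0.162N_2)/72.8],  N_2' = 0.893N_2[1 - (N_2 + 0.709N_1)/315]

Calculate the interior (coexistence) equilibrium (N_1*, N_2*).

N_1* ≈ 24.6, N_2* ≈ 298

Setting both brackets to zero gives the nullclines N_1 + 0.162N_2 = 72.8 and 0.709N_1 + N_2 = 315.
Substituting N_2 = 315 - 0.709N_1 into the first: N_1(1 - 0.162·0.709) = 72.8 - 0.162·315.
So N_1* = 21.8/0.885 = 24.6, and then N_2* = 315 - 0.709·24.6 = 298.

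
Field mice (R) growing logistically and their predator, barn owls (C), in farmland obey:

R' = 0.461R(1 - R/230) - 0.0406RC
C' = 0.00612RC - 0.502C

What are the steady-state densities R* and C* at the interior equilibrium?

R* ≈ 82, C* ≈ 7.31

From dC/dt = 0 with C > 0: 0.00612R* = 0.502, so R* = 82.
Substitute into dR/dt = 0: 0.461(1 - 82/230) = 0.0406C*.
The bracket is 0.643, giving C* = 0.297/0.0406 = 7.31.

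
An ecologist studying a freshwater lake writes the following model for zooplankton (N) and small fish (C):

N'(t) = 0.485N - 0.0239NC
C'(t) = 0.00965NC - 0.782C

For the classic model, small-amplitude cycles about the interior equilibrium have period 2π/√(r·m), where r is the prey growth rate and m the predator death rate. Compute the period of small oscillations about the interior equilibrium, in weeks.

Here r = 0.485 and m = 0.782, so r·m = 0.379.
ω = √0.379 = 0.616 per week, hence T = 2π/ω ≈ 10.2 weeks.

T ≈ 10.2 weeks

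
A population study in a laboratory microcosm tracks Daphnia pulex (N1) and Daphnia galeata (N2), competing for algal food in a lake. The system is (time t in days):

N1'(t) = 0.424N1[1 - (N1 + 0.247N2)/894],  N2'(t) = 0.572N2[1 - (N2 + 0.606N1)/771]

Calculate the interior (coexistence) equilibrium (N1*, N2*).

Setting both brackets to zero gives the nullclines N1 + 0.247N2 = 894 and 0.606N1 + N2 = 771.
Substituting N2 = 771 - 0.606N1 into the first: N1(1 - 0.247·0.606) = 894 - 0.247·771.
So N1* = 704/0.85 = 827, and then N2* = 771 - 0.606·827 = 270.

N1* ≈ 827, N2* ≈ 270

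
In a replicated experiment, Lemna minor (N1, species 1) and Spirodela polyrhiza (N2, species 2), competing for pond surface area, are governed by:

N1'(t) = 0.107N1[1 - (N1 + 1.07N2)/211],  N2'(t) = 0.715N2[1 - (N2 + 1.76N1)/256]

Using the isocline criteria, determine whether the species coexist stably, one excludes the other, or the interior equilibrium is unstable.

unstable coexistence (outcome depends on initial conditions)

Compare the nullcline intercepts: K1/α12 = 211/1.07 = 197 < K2 = 256; K2/α21 = 256/1.76 = 145 < K1 = 211.
Since both are reversed, neither can invade when rare; the interior point is a saddle.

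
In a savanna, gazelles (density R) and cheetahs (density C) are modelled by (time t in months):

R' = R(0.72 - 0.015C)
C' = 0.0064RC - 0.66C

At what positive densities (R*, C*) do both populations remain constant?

Set dC/dt = 0 with C > 0: 0.0064R - 0.66 = 0, so R* = 0.66/0.0064 = 103.
Set dR/dt = 0 with R > 0: 0.72 - 0.015C = 0, so C* = 0.72/0.015 = 48.

R* ≈ 103, C* ≈ 48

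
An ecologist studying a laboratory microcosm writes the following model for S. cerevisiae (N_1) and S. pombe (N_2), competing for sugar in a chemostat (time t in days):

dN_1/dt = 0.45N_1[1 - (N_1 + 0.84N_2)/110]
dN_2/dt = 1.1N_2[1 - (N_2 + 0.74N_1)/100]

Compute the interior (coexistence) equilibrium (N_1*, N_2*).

N_1* ≈ 68.7, N_2* ≈ 49.2

Setting both brackets to zero gives the nullclines N_1 + 0.84N_2 = 110 and 0.74N_1 + N_2 = 100.
Substituting N_2 = 100 - 0.74N_1 into the first: N_1(1 - 0.84·0.74) = 110 - 0.84·100.
So N_1* = 26/0.378 = 68.7, and then N_2* = 100 - 0.74·68.7 = 49.2.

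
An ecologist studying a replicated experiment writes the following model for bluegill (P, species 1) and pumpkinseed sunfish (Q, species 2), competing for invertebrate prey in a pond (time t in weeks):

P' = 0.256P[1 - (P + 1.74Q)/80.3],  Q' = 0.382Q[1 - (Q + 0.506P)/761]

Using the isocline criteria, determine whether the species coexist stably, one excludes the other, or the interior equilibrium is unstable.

Compare the nullcline intercepts: K1/α12 = 80.3/1.74 = 46.1 < K2 = 761; K2/α21 = 761/0.506 = 1500 > K1 = 80.3.
Since the inequalities point opposite ways, species 2 can invade but species 1 cannot.

species 2 excludes species 1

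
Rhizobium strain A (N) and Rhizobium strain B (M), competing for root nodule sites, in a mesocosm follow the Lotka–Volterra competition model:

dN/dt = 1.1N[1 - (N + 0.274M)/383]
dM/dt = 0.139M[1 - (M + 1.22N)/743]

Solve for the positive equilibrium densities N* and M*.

Setting both brackets to zero gives the nullclines N + 0.274M = 383 and 1.22N + M = 743.
Substituting M = 743 - 1.22N into the first: N(1 - 0.274·1.22) = 383 - 0.274·743.
So N* = 179/0.666 = 270, and then M* = 743 - 1.22·270 = 414.

N* ≈ 270, M* ≈ 414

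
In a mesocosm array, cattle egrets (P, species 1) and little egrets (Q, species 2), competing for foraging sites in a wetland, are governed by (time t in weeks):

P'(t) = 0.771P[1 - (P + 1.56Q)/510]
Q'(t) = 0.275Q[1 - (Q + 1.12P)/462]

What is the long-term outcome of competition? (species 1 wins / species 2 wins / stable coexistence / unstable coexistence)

unstable coexistence (outcome depends on initial conditions)

Compare the nullcline intercepts: K1/α12 = 510/1.56 = 327 < K2 = 462; K2/α21 = 462/1.12 = 412 < K1 = 510.
Since both are reversed, neither can invade when rare; the interior point is a saddle.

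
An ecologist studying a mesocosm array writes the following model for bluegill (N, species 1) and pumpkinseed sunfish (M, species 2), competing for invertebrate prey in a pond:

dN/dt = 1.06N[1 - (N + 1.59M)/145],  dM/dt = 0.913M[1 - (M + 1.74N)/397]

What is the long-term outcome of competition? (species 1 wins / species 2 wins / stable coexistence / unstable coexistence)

Compare the nullcline intercepts: K1/α12 = 145/1.59 = 91.2 < K2 = 397; K2/α21 = 397/1.74 = 228 > K1 = 145.
Since the inequalities point opposite ways, species 2 can invade but species 1 cannot.

species 2 excludes species 1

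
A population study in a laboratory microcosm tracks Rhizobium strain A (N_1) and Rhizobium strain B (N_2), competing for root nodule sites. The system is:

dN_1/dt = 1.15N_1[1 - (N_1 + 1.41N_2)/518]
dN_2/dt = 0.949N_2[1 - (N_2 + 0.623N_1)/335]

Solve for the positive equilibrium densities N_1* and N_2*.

Setting both brackets to zero gives the nullclines N_1 + 1.41N_2 = 518 and 0.623N_1 + N_2 = 335.
Substituting N_2 = 335 - 0.623N_1 into the first: N_1(1 - 1.41·0.623) = 518 - 1.41·335.
So N_1* = 45.7/0.122 = 376, and then N_2* = 335 - 0.623·376 = 101.

N_1* ≈ 376, N_2* ≈ 101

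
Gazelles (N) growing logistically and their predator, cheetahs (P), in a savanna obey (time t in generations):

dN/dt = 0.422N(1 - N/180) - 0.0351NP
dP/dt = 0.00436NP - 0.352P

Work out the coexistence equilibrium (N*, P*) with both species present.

From dP/dt = 0 with P > 0: 0.00436N* = 0.352, so N* = 80.7.
Substitute into dN/dt = 0: 0.422(1 - 80.7/180) = 0.0351P*.
The bracket is 0.551, giving P* = 0.233/0.0351 = 6.63.

N* ≈ 80.7, P* ≈ 6.63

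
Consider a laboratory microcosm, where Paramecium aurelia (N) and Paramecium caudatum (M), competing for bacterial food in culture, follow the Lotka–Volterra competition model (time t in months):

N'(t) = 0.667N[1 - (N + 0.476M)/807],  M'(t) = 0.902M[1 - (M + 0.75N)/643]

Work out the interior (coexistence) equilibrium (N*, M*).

Setting both brackets to zero gives the nullclines N + 0.476M = 807 and 0.75N + M = 643.
Substituting M = 643 - 0.75N into the first: N(1 - 0.476·0.75) = 807 - 0.476·643.
So N* = 501/0.643 = 779, and then M* = 643 - 0.75·779 = 58.7.

N* ≈ 779, M* ≈ 58.7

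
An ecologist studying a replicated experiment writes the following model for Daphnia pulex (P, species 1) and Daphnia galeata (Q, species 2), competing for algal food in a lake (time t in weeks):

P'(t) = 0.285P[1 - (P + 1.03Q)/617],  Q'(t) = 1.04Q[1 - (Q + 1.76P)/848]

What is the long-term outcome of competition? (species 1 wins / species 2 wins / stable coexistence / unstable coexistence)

Compare the nullcline intercepts: K1/α12 = 617/1.03 = 599 < K2 = 848; K2/α21 = 848/1.76 = 482 < K1 = 617.
Since both are reversed, neither can invade when rare; the interior point is a saddle.

unstable coexistence (outcome depends on initial conditions)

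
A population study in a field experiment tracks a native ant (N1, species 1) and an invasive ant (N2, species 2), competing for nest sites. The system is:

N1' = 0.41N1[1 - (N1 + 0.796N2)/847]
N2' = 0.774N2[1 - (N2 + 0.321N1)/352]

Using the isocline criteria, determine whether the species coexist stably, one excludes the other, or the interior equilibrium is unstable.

stable coexistence

Compare the nullcline intercepts: K1/α12 = 847/0.796 = 1060 > K2 = 352; K2/α21 = 352/0.321 = 1100 > K1 = 847.
Since both inequalities hold, each species can invade when rare, so the interior equilibrium is stable.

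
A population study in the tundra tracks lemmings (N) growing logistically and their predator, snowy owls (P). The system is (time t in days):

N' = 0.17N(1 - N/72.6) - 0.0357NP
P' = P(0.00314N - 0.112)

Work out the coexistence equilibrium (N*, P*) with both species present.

N* ≈ 35.7, P* ≈ 2.42

From dP/dt = 0 with P > 0: 0.00314N* = 0.112, so N* = 35.7.
Substitute into dN/dt = 0: 0.17(1 - 35.7/72.6) = 0.0357P*.
The bracket is 0.509, giving P* = 0.0865/0.0357 = 2.42.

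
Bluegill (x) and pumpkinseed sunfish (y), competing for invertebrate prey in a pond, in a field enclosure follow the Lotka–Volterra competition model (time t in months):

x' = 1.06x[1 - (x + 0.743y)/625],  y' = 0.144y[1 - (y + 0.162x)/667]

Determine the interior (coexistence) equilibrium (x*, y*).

Setting both brackets to zero gives the nullclines x + 0.743y = 625 and 0.162x + y = 667.
Substituting y = 667 - 0.162x into the first: x(1 - 0.743·0.162) = 625 - 0.743·667.
So x* = 129/0.88 = 147, and then y* = 667 - 0.162·147 = 643.

x* ≈ 147, y* ≈ 643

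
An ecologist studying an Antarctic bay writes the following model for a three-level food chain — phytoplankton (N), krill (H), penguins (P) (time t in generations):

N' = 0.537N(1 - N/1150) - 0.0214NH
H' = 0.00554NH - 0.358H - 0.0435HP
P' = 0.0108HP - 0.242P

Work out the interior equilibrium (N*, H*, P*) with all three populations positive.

N* ≈ 123, H* ≈ 22.4, P* ≈ 7.45

From dP/dt = 0: 0.0108H* = 0.242, so H* = 22.4.
From dN/dt = 0: 0.537(1 - N*/1150) = 0.0214·22.4, giving N* = 1150·(1 - 0.893) = 123.
From dH/dt = 0: 0.00554·123 - 0.358 = 0.0435P*, so P* = 0.324/0.0435 = 7.45.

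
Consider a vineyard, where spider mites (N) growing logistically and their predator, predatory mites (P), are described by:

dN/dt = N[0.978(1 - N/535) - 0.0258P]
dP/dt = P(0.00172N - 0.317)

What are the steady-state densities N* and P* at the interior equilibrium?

From dP/dt = 0 with P > 0: 0.00172N* = 0.317, so N* = 184.
Substitute into dN/dt = 0: 0.978(1 - 184/535) = 0.0258P*.
The bracket is 0.656, giving P* = 0.641/0.0258 = 24.8.

N* ≈ 184, P* ≈ 24.8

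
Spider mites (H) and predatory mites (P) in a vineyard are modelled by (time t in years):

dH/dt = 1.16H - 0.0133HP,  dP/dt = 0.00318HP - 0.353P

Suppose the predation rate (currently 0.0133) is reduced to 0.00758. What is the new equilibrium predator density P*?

At the interior fixed point, setting dH/dt = 0 with H > 0 fixes P* = (prey growth rate)/(HP coefficient) — independent of the other coefficients.
With the change, P* = 1.16/0.00758 = 153; it rises from 87.2.

P* ≈ 153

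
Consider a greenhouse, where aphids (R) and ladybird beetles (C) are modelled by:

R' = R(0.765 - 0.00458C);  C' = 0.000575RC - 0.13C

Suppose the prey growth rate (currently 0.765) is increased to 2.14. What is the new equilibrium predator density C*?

C* ≈ 467

At the interior fixed point, setting dR/dt = 0 with R > 0 fixes C* = (prey growth rate)/(RC coefficient) — independent of the other coefficients.
With the change, C* = 2.14/0.00458 = 467; it rises from 167.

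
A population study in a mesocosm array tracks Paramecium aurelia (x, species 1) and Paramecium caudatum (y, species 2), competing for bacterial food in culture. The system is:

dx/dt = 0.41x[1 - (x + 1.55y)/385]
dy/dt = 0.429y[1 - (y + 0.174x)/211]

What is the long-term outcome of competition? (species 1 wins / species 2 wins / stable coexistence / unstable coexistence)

Compare the nullcline intercepts: K1/α12 = 385/1.55 = 248 > K2 = 211; K2/α21 = 211/0.174 = 1210 > K1 = 385.
Since both inequalities hold, each species can invade when rare, so the interior equilibrium is stable.

stable coexistence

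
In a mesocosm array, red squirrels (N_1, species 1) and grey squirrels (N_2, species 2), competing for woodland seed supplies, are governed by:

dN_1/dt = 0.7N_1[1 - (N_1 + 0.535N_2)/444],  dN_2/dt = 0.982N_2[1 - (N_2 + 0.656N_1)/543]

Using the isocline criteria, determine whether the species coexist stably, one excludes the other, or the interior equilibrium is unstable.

stable coexistence

Compare the nullcline intercepts: K1/α12 = 444/0.535 = 830 > K2 = 543; K2/α21 = 543/0.656 = 828 > K1 = 444.
Since both inequalities hold, each species can invade when rare, so the interior equilibrium is stable.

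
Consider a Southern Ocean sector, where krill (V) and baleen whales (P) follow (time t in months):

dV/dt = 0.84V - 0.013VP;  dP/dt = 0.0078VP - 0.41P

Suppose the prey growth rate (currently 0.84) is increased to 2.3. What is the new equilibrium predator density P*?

At the interior fixed point, setting dV/dt = 0 with V > 0 fixes P* = (prey growth rate)/(VP coefficient) — independent of the other coefficients.
With the change, P* = 2.3/0.013 = 177; it rises from 64.6.

P* ≈ 177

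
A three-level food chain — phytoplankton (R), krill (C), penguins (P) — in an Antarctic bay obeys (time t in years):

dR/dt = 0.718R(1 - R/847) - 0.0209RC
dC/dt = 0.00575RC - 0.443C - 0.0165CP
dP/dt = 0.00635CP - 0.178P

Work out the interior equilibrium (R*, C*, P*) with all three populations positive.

R* ≈ 156, C* ≈ 28, P* ≈ 27.5

From dP/dt = 0: 0.00635C* = 0.178, so C* = 28.
From dR/dt = 0: 0.718(1 - R*/847) = 0.0209·28, giving R* = 847·(1 - 0.816) = 156.
From dC/dt = 0: 0.00575·156 - 0.443 = 0.0165P*, so P* = 0.453/0.0165 = 27.5.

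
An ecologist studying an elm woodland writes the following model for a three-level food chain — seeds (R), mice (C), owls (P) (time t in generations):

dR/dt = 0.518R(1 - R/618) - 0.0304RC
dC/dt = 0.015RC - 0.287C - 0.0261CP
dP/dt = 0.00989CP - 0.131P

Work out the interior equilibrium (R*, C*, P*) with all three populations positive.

From dP/dt = 0: 0.00989C* = 0.131, so C* = 13.2.
From dR/dt = 0: 0.518(1 - R*/618) = 0.0304·13.2, giving R* = 618·(1 - 0.777) = 138.
From dC/dt = 0: 0.015·138 - 0.287 = 0.0261P*, so P* = 1.78/0.0261 = 68.1.

R* ≈ 138, C* ≈ 13.2, P* ≈ 68.1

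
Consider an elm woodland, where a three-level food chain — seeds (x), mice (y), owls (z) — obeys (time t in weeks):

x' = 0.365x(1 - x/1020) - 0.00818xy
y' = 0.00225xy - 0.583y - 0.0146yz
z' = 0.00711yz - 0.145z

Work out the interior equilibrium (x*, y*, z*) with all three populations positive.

x* ≈ 554, y* ≈ 20.4, z* ≈ 45.4

From dz/dt = 0: 0.00711y* = 0.145, so y* = 20.4.
From dx/dt = 0: 0.365(1 - x*/1020) = 0.00818·20.4, giving x* = 1020·(1 - 0.457) = 554.
From dy/dt = 0: 0.00225·554 - 0.583 = 0.0146z*, so z* = 0.663/0.0146 = 45.4.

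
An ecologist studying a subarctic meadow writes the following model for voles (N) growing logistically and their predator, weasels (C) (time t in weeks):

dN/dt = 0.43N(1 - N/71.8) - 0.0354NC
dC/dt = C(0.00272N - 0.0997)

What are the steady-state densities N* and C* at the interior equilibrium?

N* ≈ 36.7, C* ≈ 5.95

From dC/dt = 0 with C > 0: 0.00272N* = 0.0997, so N* = 36.7.
Substitute into dN/dt = 0: 0.43(1 - 36.7/71.8) = 0.0354C*.
The bracket is 0.489, giving C* = 0.21/0.0354 = 5.95.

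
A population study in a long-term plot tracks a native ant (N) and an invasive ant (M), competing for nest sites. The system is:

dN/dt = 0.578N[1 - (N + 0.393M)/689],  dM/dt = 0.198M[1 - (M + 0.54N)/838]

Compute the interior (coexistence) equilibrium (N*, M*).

Setting both brackets to zero gives the nullclines N + 0.393M = 689 and 0.54N + M = 838.
Substituting M = 838 - 0.54N into the first: N(1 - 0.393·0.54) = 689 - 0.393·838.
So N* = 360/0.788 = 457, and then M* = 838 - 0.54·457 = 591.

N* ≈ 457, M* ≈ 591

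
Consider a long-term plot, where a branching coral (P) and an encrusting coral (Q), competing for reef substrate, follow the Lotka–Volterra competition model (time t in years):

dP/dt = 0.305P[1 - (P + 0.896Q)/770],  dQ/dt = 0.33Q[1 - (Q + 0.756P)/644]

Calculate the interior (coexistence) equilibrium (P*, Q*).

Setting both brackets to zero gives the nullclines P + 0.896Q = 770 and 0.756P + Q = 644.
Substituting Q = 644 - 0.756P into the first: P(1 - 0.896·0.756) = 770 - 0.896·644.
So P* = 193/0.323 = 598, and then Q* = 644 - 0.756·598 = 192.

P* ≈ 598, Q* ≈ 192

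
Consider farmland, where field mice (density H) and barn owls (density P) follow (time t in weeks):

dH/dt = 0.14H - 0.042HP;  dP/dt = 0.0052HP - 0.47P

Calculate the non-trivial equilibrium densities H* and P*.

H* ≈ 90.4, P* ≈ 3.33

Set dP/dt = 0 with P > 0: 0.0052H - 0.47 = 0, so H* = 0.47/0.0052 = 90.4.
Set dH/dt = 0 with H > 0: 0.14 - 0.042P = 0, so P* = 0.14/0.042 = 3.33.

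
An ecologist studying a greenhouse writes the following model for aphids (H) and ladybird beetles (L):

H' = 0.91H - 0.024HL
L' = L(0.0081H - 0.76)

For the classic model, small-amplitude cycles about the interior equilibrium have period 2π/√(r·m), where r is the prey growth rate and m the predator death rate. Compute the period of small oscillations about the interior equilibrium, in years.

Here r = 0.91 and m = 0.76, so r·m = 0.692.
ω = √0.692 = 0.832 per year, hence T = 2π/ω ≈ 7.56 years.

T ≈ 7.56 years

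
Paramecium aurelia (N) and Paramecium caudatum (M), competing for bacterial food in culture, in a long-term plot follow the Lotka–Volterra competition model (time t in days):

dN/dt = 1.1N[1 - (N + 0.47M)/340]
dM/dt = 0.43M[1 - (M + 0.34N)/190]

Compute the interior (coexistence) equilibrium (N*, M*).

N* ≈ 298, M* ≈ 88.6

Setting both brackets to zero gives the nullclines N + 0.47M = 340 and 0.34N + M = 190.
Substituting M = 190 - 0.34N into the first: N(1 - 0.47·0.34) = 340 - 0.47·190.
So N* = 251/0.84 = 298, and then M* = 190 - 0.34·298 = 88.6.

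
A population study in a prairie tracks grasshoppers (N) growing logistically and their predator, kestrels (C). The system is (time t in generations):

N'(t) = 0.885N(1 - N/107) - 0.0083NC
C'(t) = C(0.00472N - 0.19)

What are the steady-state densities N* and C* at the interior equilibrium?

N* ≈ 40.3, C* ≈ 66.5

From dC/dt = 0 with C > 0: 0.00472N* = 0.19, so N* = 40.3.
Substitute into dN/dt = 0: 0.885(1 - 40.3/107) = 0.0083C*.
The bracket is 0.624, giving C* = 0.552/0.0083 = 66.5.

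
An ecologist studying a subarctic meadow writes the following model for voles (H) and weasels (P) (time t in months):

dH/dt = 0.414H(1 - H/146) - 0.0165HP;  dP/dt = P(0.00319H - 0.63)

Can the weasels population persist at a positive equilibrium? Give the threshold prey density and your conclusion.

Threshold H = 197; K < 197, so no, the predator goes extinct.

The predator equation gives dP/dt > 0 only when H > 0.63/0.00319 = 197.
Without the predator, H → K = 146. Since 146 < 197, the predator cannot invade.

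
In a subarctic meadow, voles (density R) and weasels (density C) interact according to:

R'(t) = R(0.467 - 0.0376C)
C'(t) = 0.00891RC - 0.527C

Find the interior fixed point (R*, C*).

Set dC/dt = 0 with C > 0: 0.00891R - 0.527 = 0, so R* = 0.527/0.00891 = 59.1.
Set dR/dt = 0 with R > 0: 0.467 - 0.0376C = 0, so C* = 0.467/0.0376 = 12.4.

R* ≈ 59.1, C* ≈ 12.4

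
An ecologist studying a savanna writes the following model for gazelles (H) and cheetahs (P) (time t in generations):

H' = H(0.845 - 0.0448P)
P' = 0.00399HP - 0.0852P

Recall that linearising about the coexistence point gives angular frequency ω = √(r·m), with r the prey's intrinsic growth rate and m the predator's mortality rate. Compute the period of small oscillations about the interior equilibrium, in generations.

T ≈ 23.4 generations

Here r = 0.845 and m = 0.0852, so r·m = 0.072.
ω = √0.072 = 0.268 per generation, hence T = 2π/ω ≈ 23.4 generations.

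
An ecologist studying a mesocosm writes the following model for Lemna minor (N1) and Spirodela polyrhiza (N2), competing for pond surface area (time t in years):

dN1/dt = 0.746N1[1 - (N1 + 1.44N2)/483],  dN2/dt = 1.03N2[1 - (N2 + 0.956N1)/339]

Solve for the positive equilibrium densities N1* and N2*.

N1* ≈ 13.7, N2* ≈ 326

Setting both brackets to zero gives the nullclines N1 + 1.44N2 = 483 and 0.956N1 + N2 = 339.
Substituting N2 = 339 - 0.956N1 into the first: N1(1 - 1.44·0.956) = 483 - 1.44·339.
So N1* = -5.16/-0.377 = 13.7, and then N2* = 339 - 0.956·13.7 = 326.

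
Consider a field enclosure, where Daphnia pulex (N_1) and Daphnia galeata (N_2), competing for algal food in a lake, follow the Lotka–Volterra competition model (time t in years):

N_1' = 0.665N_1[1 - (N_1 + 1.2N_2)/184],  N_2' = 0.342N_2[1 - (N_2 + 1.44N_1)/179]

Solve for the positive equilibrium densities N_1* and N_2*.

N_1* ≈ 42.3, N_2* ≈ 118

Setting both brackets to zero gives the nullclines N_1 + 1.2N_2 = 184 and 1.44N_1 + N_2 = 179.
Substituting N_2 = 179 - 1.44N_1 into the first: N_1(1 - 1.2·1.44) = 184 - 1.2·179.
So N_1* = -30.8/-0.728 = 42.3, and then N_2* = 179 - 1.44·42.3 = 118.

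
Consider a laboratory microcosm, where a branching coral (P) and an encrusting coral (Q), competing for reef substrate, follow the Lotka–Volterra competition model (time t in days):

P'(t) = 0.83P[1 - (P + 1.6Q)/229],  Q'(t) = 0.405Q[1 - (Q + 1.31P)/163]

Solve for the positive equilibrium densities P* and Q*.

P* ≈ 29, Q* ≈ 125

Setting both brackets to zero gives the nullclines P + 1.6Q = 229 and 1.31P + Q = 163.
Substituting Q = 163 - 1.31P into the first: P(1 - 1.6·1.31) = 229 - 1.6·163.
So P* = -31.8/-1.1 = 29, and then Q* = 163 - 1.31·29 = 125.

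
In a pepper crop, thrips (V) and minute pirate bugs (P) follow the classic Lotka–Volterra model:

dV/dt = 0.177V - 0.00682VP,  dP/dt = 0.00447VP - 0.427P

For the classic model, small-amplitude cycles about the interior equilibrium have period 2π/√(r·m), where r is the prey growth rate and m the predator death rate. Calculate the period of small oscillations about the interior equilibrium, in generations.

Here r = 0.177 and m = 0.427, so r·m = 0.0756.
ω = √0.0756 = 0.275 per generation, hence T = 2π/ω ≈ 22.9 generations.

T ≈ 22.9 generations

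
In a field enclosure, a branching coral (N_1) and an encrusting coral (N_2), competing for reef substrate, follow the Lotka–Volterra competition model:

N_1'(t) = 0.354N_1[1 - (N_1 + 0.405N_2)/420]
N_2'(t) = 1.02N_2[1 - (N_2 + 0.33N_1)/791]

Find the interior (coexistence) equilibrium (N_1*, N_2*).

Setting both brackets to zero gives the nullclines N_1 + 0.405N_2 = 420 and 0.33N_1 + N_2 = 791.
Substituting N_2 = 791 - 0.33N_1 into the first: N_1(1 - 0.405·0.33) = 420 - 0.405·791.
So N_1* = 99.6/0.866 = 115, and then N_2* = 791 - 0.33·115 = 753.

N_1* ≈ 115, N_2* ≈ 753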